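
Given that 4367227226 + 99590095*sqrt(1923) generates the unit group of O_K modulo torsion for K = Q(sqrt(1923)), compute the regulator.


epsilon = 4367227226 + 99590095*sqrt(1923)
= 8.7345e+09
R = ln(8.7345e+09)
= 22.8905

22.8905


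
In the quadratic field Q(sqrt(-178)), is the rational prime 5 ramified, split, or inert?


K = Q(sqrt(-178)). Since d mod 4 = 2, disc(K) = -712.
Check p | disc: -712 mod 5 = 3.
p does not divide disc. Compute Legendre symbol (d/p):
2^((5-1)/2) mod 5 = -1
(d/p) = -1, so p is inert: (p) stays prime with e=1, f=2, g=1.
Therefore p is inert.

inert


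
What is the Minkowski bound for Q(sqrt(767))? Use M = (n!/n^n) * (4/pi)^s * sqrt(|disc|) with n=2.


d = 767, d mod 4 = 3, so disc(K) = 4d = 3068; |disc(K)| = 3068
Real quadratic field, so n = 2, s = r2 = 0, r1 = 2
M = (n!/n^n) * (4/pi)^s * sqrt(|disc(K)|) = (2!/2^2) * (4/pi)^0 * sqrt(3068)
= 0.5 * 1.000000 * 55.389530
= 27.6948

27.6948


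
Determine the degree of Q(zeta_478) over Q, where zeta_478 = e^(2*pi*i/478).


The degree equals Euler's totient phi(478).
478 = 2 * 239
phi(478) = 238

238


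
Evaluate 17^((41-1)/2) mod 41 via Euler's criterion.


p = 41 is prime and the exponent is (p-1)/2 = 20, so by Euler's criterion 17^20 = (17/41) = +1 or -1 mod 41.
Compute by square-and-multiply:
  20 = 16 + 4 (binary 10100)
  Repeated squaring mod 41: 17^1 = 17, 17^2 = 2, 17^4 = 4, 17^8 = 16, 17^16 = 10
  17^20 = 17^16 * 17^4 = 10 * 4 mod 41
    10 * 4 = 40 = 40 mod 41
  17^20 = 40 mod 41
Result 40 = p - 1 = -1 mod 41: 17 is a quadratic non-residue mod 41. As a residue in [0, p-1] the value is 40.
17^20 mod 41 = 40

40


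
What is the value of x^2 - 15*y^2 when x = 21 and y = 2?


x^2 - d*y^2
= 21^2 - 15*2^2
= 441 - 60
= 381

381


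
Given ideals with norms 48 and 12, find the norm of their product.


N(IJ) = N(I) * N(J)
= 48 * 12
= 576

576


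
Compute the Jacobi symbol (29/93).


Compute (29/93) via quadratic reciprocity:
  reciprocity: (29/93) -> +(93/29)
  reduce: (6/29)
  pull out 2: (2/29) = -1  (since 29 mod 8 = 5)
  reciprocity: (3/29) -> +(29/3)
  reduce: (2/3)
  pull out 2: (2/3) = -1  (since 3 mod 8 = 3)
  (1/3) = 1
Product of signs = 1

1


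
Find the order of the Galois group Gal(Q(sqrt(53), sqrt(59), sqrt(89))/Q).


The 3 square roots of distinct primes are multiplicatively independent over Q,
so [K:Q] = 2^3 and Gal(K/Q) is isomorphic to (Z/2Z)^3.
|Gal| = 2^3 = 8

8


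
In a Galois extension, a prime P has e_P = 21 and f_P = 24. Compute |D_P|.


|D_P| = e * f
= 21 * 24
= 504

504


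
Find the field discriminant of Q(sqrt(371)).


For K = Q(sqrt(d)) with d squarefree: disc(K) = d if d = 1 mod 4, and disc(K) = 4d if d = 2 or 3 mod 4.
Here d = 371, and d mod 4 = 3.
d = 3 mod 4, not 1 (O_K = Z[sqrt(d)]), so disc(K) = 4d = 4 * (371) = 1484

1484


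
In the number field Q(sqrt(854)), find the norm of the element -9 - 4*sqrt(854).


N(a + b*sqrt(d)) = a^2 - d*b^2
= (-9)^2 - (854)*(-4)^2
= 81 - 13664
= -13583

-13583


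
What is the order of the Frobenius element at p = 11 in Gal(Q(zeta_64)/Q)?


The Frobenius at p in Gal(Q(zeta_n)/Q) = (Z/nZ)* is the class of p, so its order is ord_64(11), the smallest k >= 1 with 11^k = 1 mod 64.
n = 64 = 2^6, phi(64) = 32; the order divides phi(n).
Divisors of 32: 1, 2, 4, 8, 16, 32
Repeated squaring mod 64: 11^1 = 11, 11^2 = 57, 11^4 = 49, 11^8 = 33, 11^16 = 1, 11^32 = 1
Test divisors in increasing order:
  k=1: 11^1 = 11 mod 64
  k=2: 11^2 = 57 mod 64
  k=4: 11^4 = 49 mod 64
  k=8: 11^8 = 33 mod 64
  k=16: 11^16 = 1 mod 64  <- first divisor giving 1
Order = 16

16


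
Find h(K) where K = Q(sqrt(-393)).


K = Q(sqrt(-393)). d mod 4 = 3, so D = disc(K) = 4d = -1572
h(K) equals the number of primitive reduced positive-definite forms (a, b, c) = a*x^2 + b*x*y + c*y^2 with b^2 - 4ac = D,
where reduced means |b| <= a <= c, with b >= 0 whenever |b| = a or a = c, and primitive means gcd(a, b, c) = 1.
Reduced forces 3a^2 <= |D| = 1572, so 1 <= a <= 22; b must have the parity of D, and c = (b^2 - D)/(4a) must be an integer >= a.
Enumerate a = 1..22, b in [-a, a]:
  a=1: (1, 0, 393)  [1]
  a=2: (2, 2, 197)  [1]
  a=3: (3, 0, 131)  [1]
  a=4..5: none
  a=6: (6, 6, 67)  [1]
  a=7..10: none
  a=11: (11, -10, 38), (11, 10, 38)  [2]
  a=12: none
  a=13: (13, -12, 33), (13, 12, 33)  [2]
  a=14..16: none
  a=17: (17, -14, 26), (17, 14, 26)  [2]
  a=18: none
  a=19: (19, -10, 22), (19, 10, 22)  [2]
  a=20..22: none
Total reduced forms: 1 + 1 + 1 + 1 + 2 + 2 + 2 + 2 = 12
h = 12

12


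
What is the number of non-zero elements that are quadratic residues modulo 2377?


For prime p, the number of non-zero quadratic residues is (p-1)/2.
= (2377-1)/2
= 1188

1188


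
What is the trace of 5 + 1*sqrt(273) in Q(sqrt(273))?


Tr(a + b*sqrt(d)) = (a + b*sqrt(d)) + (a - b*sqrt(d)) = 2a
= 2 * (5)
= 10

10


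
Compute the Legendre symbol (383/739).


p = 739 is prime, so compute (383/739) with the reciprocity algorithm (Jacobi-symbol steps: pull out 2s via (2/n), flip via reciprocity, reduce):
  reciprocity: (383/739) -> -(739/383)
  reduce: (356/383)
  pull out 2: (2/383) = +1  (since 383 mod 8 = 7)
  pull out 2: (2/383) = +1  (since 383 mod 8 = 7)
  reciprocity: (89/383) -> +(383/89)
  reduce: (27/89)
  reciprocity: (27/89) -> +(89/27)
  reduce: (8/27)
  pull out 2: (2/27) = -1  (since 27 mod 8 = 3)
  pull out 2: (2/27) = -1  (since 27 mod 8 = 3)
  pull out 2: (2/27) = -1  (since 27 mod 8 = 3)
  (1/27) = 1
Product of signs = 1
(383/739) = 1

1


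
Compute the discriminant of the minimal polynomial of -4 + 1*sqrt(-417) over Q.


The element -4 + 1*sqrt(-417) has minimal polynomial:
x^2 + 8*x + 433
Discriminant = (8)^2 - 4*(433)
= 64 - 1732
= -1668

-1668


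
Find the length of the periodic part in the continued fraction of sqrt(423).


Run the CF algorithm for sqrt(423).
a_0 = floor(sqrt(423)) = 20; set m_0=0, q_0=1.
Recurrence: m' = q*a - m,  q' = (d - m'^2)/q,  a' = floor((a_0 + m')/q').
  step 1: m=20, q=23, a=1
  step 2: m=3, q=18, a=1
  step 3: m=15, q=11, a=3
  step 4: m=18, q=9, a=4
  step 5: m=18, q=11, a=3
  step 6: m=15, q=18, a=1
  step 7: m=3, q=23, a=1
  step 8: m=20, q=1, a=40
a_8 = 2*a_0 = 40, so the period closes here.
sqrt(423) = [20; 1, 1, 3, 4, 3, 1, 1, 40]
Period length = 8

8


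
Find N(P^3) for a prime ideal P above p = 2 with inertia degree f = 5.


N(P^a) = p^(a*f)
= 2^(3*5)
= 2^15
= 32768

32768


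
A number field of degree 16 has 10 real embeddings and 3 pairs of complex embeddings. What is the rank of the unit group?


By Dirichlet's unit theorem:
rank = r1 + r2 - 1
= 10 + 3 - 1
= 12

12


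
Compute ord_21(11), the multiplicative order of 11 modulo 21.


We want ord_21(11), the smallest k >= 1 with 11^k = 1 mod 21.
n = 21 = 3 * 7, phi(21) = 12; the order divides phi(n).
Divisors of 12: 1, 2, 3, 4, 6, 12
Repeated squaring mod 21: 11^1 = 11, 11^2 = 16, 11^4 = 4, 11^8 = 16
Test divisors in increasing order:
  k=1: 11^1 = 11 mod 21
  k=2: 11^2 = 16 mod 21
  k=3: 11^3 = 16 * 11 = 8 mod 21
  k=4: 11^4 = 4 mod 21
  k=6: 11^6 = 4 * 16 = 1 mod 21  <- first divisor giving 1
Order = 6

6


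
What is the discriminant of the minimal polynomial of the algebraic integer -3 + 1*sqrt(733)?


The element -3 + 1*sqrt(733) has minimal polynomial:
x^2 + 6*x - 724
Discriminant = (6)^2 - 4*(-724)
= 36 + 2896
= 2932

2932


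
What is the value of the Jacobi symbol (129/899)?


Compute (129/899) via quadratic reciprocity:
  reciprocity: (129/899) -> +(899/129)
  reduce: (125/129)
  reciprocity: (125/129) -> +(129/125)
  reduce: (4/125)
  pull out 2: (2/125) = -1  (since 125 mod 8 = 5)
  pull out 2: (2/125) = -1  (since 125 mod 8 = 5)
  (1/125) = 1
Product of signs = 1

1


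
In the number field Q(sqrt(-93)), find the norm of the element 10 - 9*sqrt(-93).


N(a + b*sqrt(d)) = a^2 - d*b^2
= (10)^2 - (-93)*(-9)^2
= 100 + 7533
= 7633

7633


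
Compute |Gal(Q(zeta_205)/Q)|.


|Gal(Q(zeta_205)/Q)| = phi(205)
= 160

160


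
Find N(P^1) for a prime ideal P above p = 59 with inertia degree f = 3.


N(P^a) = p^(a*f)
= 59^(1*3)
= 59^3
= 205379

205379


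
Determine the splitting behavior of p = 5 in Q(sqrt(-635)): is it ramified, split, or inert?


K = Q(sqrt(-635)). Since d mod 4 = 1, disc(K) = -635.
Check p | disc: -635 mod 5 = 0.
p divides disc, so p ramifies: (p) = P^2 with e=2, f=1, g=1.
Therefore p is ramified.

ramified


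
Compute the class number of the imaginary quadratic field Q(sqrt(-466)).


K = Q(sqrt(-466)). d mod 4 = 2, so D = disc(K) = 4d = -1864
h(K) equals the number of primitive reduced positive-definite forms (a, b, c) = a*x^2 + b*x*y + c*y^2 with b^2 - 4ac = D,
where reduced means |b| <= a <= c, with b >= 0 whenever |b| = a or a = c, and primitive means gcd(a, b, c) = 1.
Reduced forces 3a^2 <= |D| = 1864, so 1 <= a <= 24; b must have the parity of D, and c = (b^2 - D)/(4a) must be an integer >= a.
Enumerate a = 1..24, b in [-a, a]:
  a=1: (1, 0, 466)  [1]
  a=2: (2, 0, 233)  [1]
  a=3..4: none
  a=5: (5, -4, 94), (5, 4, 94)  [2]
  a=6..9: none
  a=10: (10, -4, 47), (10, 4, 47)  [2]
  a=11..18: none
  a=19: (19, -6, 25), (19, 6, 25)  [2]
  a=20..24: none
Total reduced forms: 1 + 1 + 2 + 2 + 2 = 8
h = 8

8


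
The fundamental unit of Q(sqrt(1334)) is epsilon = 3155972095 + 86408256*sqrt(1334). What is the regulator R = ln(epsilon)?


epsilon = 3155972095 + 86408256*sqrt(1334)
= 6.3119e+09
R = ln(6.3119e+09)
= 22.5657

22.5657


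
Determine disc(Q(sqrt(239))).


For K = Q(sqrt(d)) with d squarefree: disc(K) = d if d = 1 mod 4, and disc(K) = 4d if d = 2 or 3 mod 4.
Here d = 239, and d mod 4 = 3.
d = 3 mod 4, not 1 (O_K = Z[sqrt(d)]), so disc(K) = 4d = 4 * (239) = 956

956


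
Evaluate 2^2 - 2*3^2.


x^2 - d*y^2
= 2^2 - 2*3^2
= 4 - 18
= -14

-14


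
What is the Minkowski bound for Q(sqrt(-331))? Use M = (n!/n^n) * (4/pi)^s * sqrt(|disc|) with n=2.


d = -331, d mod 4 = 1, so disc(K) = d = -331; |disc(K)| = 331
Imaginary quadratic field, so n = 2, s = r2 = 1, r1 = 0
M = (n!/n^n) * (4/pi)^s * sqrt(|disc(K)|) = (2!/2^2) * (4/pi)^1 * sqrt(331)
= 0.5 * 1.273240 * 18.193405
= 11.5823

11.5823


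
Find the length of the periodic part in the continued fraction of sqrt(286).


Run the CF algorithm for sqrt(286).
a_0 = floor(sqrt(286)) = 16; set m_0=0, q_0=1.
Recurrence: m' = q*a - m,  q' = (d - m'^2)/q,  a' = floor((a_0 + m')/q').
  step 1: m=16, q=30, a=1
  step 2: m=14, q=3, a=10
  step 3: m=16, q=10, a=3
  step 4: m=14, q=9, a=3
  step 5: m=13, q=13, a=2
  step 6: m=13, q=9, a=3
  step 7: m=14, q=10, a=3
  step 8: m=16, q=3, a=10
  step 9: m=14, q=30, a=1
  step 10: m=16, q=1, a=32
a_10 = 2*a_0 = 32, so the period closes here.
sqrt(286) = [16; 1, 10, 3, 3, 2, 3, 3, 10, 1, 32]
Period length = 10

10


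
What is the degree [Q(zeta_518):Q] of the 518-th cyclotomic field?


The degree equals Euler's totient phi(518).
518 = 2 * 7 * 37
phi(518) = 216

216


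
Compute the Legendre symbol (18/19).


p = 19 is prime, so compute (18/19) with the reciprocity algorithm (Jacobi-symbol steps: pull out 2s via (2/n), flip via reciprocity, reduce):
  pull out 2: (2/19) = -1  (since 19 mod 8 = 3)
  reciprocity: (9/19) -> +(19/9)
  reduce: (1/9)
  (1/9) = 1
Product of signs = -1
(18/19) = -1

-1


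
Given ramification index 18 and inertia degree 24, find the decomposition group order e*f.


|D_P| = e * f
= 18 * 24
= 432

432


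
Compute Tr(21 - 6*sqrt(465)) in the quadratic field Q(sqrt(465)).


Tr(a + b*sqrt(d)) = (a + b*sqrt(d)) + (a - b*sqrt(d)) = 2a
= 2 * (21)
= 42

42


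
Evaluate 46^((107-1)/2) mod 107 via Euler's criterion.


p = 107 is prime and the exponent is (p-1)/2 = 53, so by Euler's criterion 46^53 = (46/107) = +1 or -1 mod 107.
Compute by square-and-multiply:
  53 = 32 + 16 + 4 + 1 (binary 110101)
  Repeated squaring mod 107: 46^1 = 46, 46^2 = 83, 46^4 = 41, 46^8 = 76, 46^16 = 105, 46^32 = 4
  46^53 = 46^32 * 46^16 * 46^4 * 46^1 = 4 * 105 * 41 * 46 mod 107
    4 * 105 = 420 = 99 mod 107
    99 * 41 = 4059 = 100 mod 107
    100 * 46 = 4600 = 106 mod 107
  46^53 = 106 mod 107
Result 106 = p - 1 = -1 mod 107: 46 is a quadratic non-residue mod 107. As a residue in [0, p-1] the value is 106.
46^53 mod 107 = 106

106


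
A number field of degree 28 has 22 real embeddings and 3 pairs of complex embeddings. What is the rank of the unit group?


By Dirichlet's unit theorem:
rank = r1 + r2 - 1
= 22 + 3 - 1
= 24

24


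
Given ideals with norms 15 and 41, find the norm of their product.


N(IJ) = N(I) * N(J)
= 15 * 41
= 615

615


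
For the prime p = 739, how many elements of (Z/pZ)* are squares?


For prime p, the number of non-zero quadratic residues is (p-1)/2.
= (739-1)/2
= 369

369


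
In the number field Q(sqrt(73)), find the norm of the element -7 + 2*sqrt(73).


N(a + b*sqrt(d)) = a^2 - d*b^2
= (-7)^2 - (73)*(2)^2
= 49 - 292
= -243

-243


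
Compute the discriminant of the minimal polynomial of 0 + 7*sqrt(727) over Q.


The element 0 + 7*sqrt(727) has minimal polynomial:
x^2 + 0*x - 35623
Discriminant = (0)^2 - 4*(-35623)
= 0 + 142492
= 142492

142492


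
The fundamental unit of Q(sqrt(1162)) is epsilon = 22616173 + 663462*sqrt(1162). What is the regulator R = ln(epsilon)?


epsilon = 22616173 + 663462*sqrt(1162)
= 4.5232e+07
R = ln(4.5232e+07)
= 17.6273

17.6273


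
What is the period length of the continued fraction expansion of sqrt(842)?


Run the CF algorithm for sqrt(842).
a_0 = floor(sqrt(842)) = 29; set m_0=0, q_0=1.
Recurrence: m' = q*a - m,  q' = (d - m'^2)/q,  a' = floor((a_0 + m')/q').
  step 1: m=29, q=1, a=58
a_1 = 2*a_0 = 58, so the period closes here.
sqrt(842) = [29; 58]
Period length = 1

1


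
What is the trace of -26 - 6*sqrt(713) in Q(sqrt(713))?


Tr(a + b*sqrt(d)) = (a + b*sqrt(d)) + (a - b*sqrt(d)) = 2a
= 2 * (-26)
= -52

-52


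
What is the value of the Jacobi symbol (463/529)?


Compute (463/529) via quadratic reciprocity:
  reciprocity: (463/529) -> +(529/463)
  reduce: (66/463)
  pull out 2: (2/463) = +1  (since 463 mod 8 = 7)
  reciprocity: (33/463) -> +(463/33)
  reduce: (1/33)
  (1/33) = 1
Product of signs = 1

1


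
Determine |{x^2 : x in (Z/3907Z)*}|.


For prime p, the number of non-zero quadratic residues is (p-1)/2.
= (3907-1)/2
= 1953

1953


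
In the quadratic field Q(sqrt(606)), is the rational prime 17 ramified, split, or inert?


K = Q(sqrt(606)). Since d mod 4 = 2, disc(K) = 2424.
Check p | disc: 2424 mod 17 = 10.
p does not divide disc. Compute Legendre symbol (d/p):
11^((17-1)/2) mod 17 = -1
(d/p) = -1, so p is inert: (p) stays prime with e=1, f=2, g=1.
Therefore p is inert.

inert


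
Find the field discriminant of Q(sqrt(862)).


For K = Q(sqrt(d)) with d squarefree: disc(K) = d if d = 1 mod 4, and disc(K) = 4d if d = 2 or 3 mod 4.
Here d = 862, and d mod 4 = 2.
d = 2 mod 4, not 1 (O_K = Z[sqrt(d)]), so disc(K) = 4d = 4 * (862) = 3448

3448


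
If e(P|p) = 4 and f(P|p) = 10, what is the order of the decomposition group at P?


|D_P| = e * f
= 4 * 10
= 40

40


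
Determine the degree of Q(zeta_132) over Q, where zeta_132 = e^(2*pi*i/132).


The degree equals Euler's totient phi(132).
132 = 2^2 * 3 * 11
phi(132) = 40

40


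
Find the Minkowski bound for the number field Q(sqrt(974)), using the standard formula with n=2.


d = 974, d mod 4 = 2, so disc(K) = 4d = 3896; |disc(K)| = 3896
Real quadratic field, so n = 2, s = r2 = 0, r1 = 2
M = (n!/n^n) * (4/pi)^s * sqrt(|disc(K)|) = (2!/2^2) * (4/pi)^0 * sqrt(3896)
= 0.5 * 1.000000 * 62.417946
= 31.2090

31.2090


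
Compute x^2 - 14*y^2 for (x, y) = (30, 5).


x^2 - d*y^2
= 30^2 - 14*5^2
= 900 - 350
= 550

550


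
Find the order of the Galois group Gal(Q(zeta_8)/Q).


|Gal(Q(zeta_8)/Q)| = phi(8)
= 4

4


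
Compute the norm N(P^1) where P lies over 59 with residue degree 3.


N(P^a) = p^(a*f)
= 59^(1*3)
= 59^3
= 205379

205379


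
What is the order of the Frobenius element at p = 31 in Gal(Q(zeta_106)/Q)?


The Frobenius at p in Gal(Q(zeta_n)/Q) = (Z/nZ)* is the class of p, so its order is ord_106(31), the smallest k >= 1 with 31^k = 1 mod 106.
n = 106 = 2 * 53, phi(106) = 52; the order divides phi(n).
Divisors of 52: 1, 2, 4, 13, 26, 52
Repeated squaring mod 106: 31^1 = 31, 31^2 = 7, 31^4 = 49, 31^8 = 69, 31^16 = 97, 31^32 = 81
Test divisors in increasing order:
  k=1: 31^1 = 31 mod 106
  k=2: 31^2 = 7 mod 106
  k=4: 31^4 = 49 mod 106
  k=13: 31^13 = 69 * 49 * 31 = 83 mod 106
  k=26: 31^26 = 97 * 69 * 7 = 105 mod 106
  k=52: 31^52 = 81 * 97 * 49 = 1 mod 106  <- first divisor giving 1
Order = 52

52


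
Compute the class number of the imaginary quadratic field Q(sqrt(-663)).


K = Q(sqrt(-663)). d mod 4 = 1, so D = disc(K) = d = -663
h(K) equals the number of primitive reduced positive-definite forms (a, b, c) = a*x^2 + b*x*y + c*y^2 with b^2 - 4ac = D,
where reduced means |b| <= a <= c, with b >= 0 whenever |b| = a or a = c, and primitive means gcd(a, b, c) = 1.
Reduced forces 3a^2 <= |D| = 663, so 1 <= a <= 14; b must have the parity of D, and c = (b^2 - D)/(4a) must be an integer >= a.
Enumerate a = 1..14, b in [-a, a]:
  a=1: (1, 1, 166)  [1]
  a=2: (2, -1, 83), (2, 1, 83)  [2]
  a=3: (3, 3, 56)  [1]
  a=4: (4, -3, 42), (4, 3, 42)  [2]
  a=5: none
  a=6: (6, -3, 28), (6, 3, 28)  [2]
  a=7: (7, -3, 24), (7, 3, 24)  [2]
  a=8: (8, -3, 21), (8, 3, 21)  [2]
  a=9..11: none
  a=12: (12, -3, 14), (12, 3, 14)  [2]
  a=13: (13, 13, 16)  [1]
  a=14: (14, 11, 14)  [1]
Total reduced forms: 1 + 2 + 1 + 2 + 2 + 2 + 2 + 2 + 1 + 1 = 16
h = 16

16


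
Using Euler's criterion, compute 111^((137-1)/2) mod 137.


p = 137 is prime and the exponent is (p-1)/2 = 68, so by Euler's criterion 111^68 = (111/137) = +1 or -1 mod 137.
Compute by square-and-multiply:
  68 = 64 + 4 (binary 1000100)
  Repeated squaring mod 137: 111^1 = 111, 111^2 = 128, 111^4 = 81, 111^8 = 122, 111^16 = 88, 111^32 = 72, 111^64 = 115
  111^68 = 111^64 * 111^4 = 115 * 81 mod 137
    115 * 81 = 9315 = 136 mod 137
  111^68 = 136 mod 137
Result 136 = p - 1 = -1 mod 137: 111 is a quadratic non-residue mod 137. As a residue in [0, p-1] the value is 136.
111^68 mod 137 = 136

136


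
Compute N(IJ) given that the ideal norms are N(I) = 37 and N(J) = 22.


N(IJ) = N(I) * N(J)
= 37 * 22
= 814

814


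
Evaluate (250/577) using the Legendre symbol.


p = 577 is prime, so compute (250/577) with the reciprocity algorithm (Jacobi-symbol steps: pull out 2s via (2/n), flip via reciprocity, reduce):
  pull out 2: (2/577) = +1  (since 577 mod 8 = 1)
  reciprocity: (125/577) -> +(577/125)
  reduce: (77/125)
  reciprocity: (77/125) -> +(125/77)
  reduce: (48/77)
  pull out 2: (2/77) = -1  (since 77 mod 8 = 5)
  pull out 2: (2/77) = -1  (since 77 mod 8 = 5)
  pull out 2: (2/77) = -1  (since 77 mod 8 = 5)
  pull out 2: (2/77) = -1  (since 77 mod 8 = 5)
  reciprocity: (3/77) -> +(77/3)
  reduce: (2/3)
  pull out 2: (2/3) = -1  (since 3 mod 8 = 3)
  (1/3) = 1
Product of signs = -1
(250/577) = -1

-1


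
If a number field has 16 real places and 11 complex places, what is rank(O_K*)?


By Dirichlet's unit theorem:
rank = r1 + r2 - 1
= 16 + 11 - 1
= 26

26


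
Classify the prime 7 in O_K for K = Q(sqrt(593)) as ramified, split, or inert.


K = Q(sqrt(593)). Since d mod 4 = 1, disc(K) = 593.
Check p | disc: 593 mod 7 = 5.
p does not divide disc. Compute Legendre symbol (d/p):
5^((7-1)/2) mod 7 = -1
(d/p) = -1, so p is inert: (p) stays prime with e=1, f=2, g=1.
Therefore p is inert.

inert


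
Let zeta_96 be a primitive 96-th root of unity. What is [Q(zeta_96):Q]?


The degree equals Euler's totient phi(96).
96 = 2^5 * 3
phi(96) = 32

32


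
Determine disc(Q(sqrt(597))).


For K = Q(sqrt(d)) with d squarefree: disc(K) = d if d = 1 mod 4, and disc(K) = 4d if d = 2 or 3 mod 4.
Here d = 597, and d mod 4 = 1.
d = 1 mod 4 (O_K = Z[(1+sqrt(d))/2]), so disc(K) = d = 597

597


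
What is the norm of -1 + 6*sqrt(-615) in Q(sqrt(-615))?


N(a + b*sqrt(d)) = a^2 - d*b^2
= (-1)^2 - (-615)*(6)^2
= 1 + 22140
= 22141

22141


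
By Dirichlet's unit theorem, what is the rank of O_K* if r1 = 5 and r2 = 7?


By Dirichlet's unit theorem:
rank = r1 + r2 - 1
= 5 + 7 - 1
= 11

11


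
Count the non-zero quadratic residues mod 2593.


For prime p, the number of non-zero quadratic residues is (p-1)/2.
= (2593-1)/2
= 1296

1296


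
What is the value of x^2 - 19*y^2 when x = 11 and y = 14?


x^2 - d*y^2
= 11^2 - 19*14^2
= 121 - 3724
= -3603

-3603


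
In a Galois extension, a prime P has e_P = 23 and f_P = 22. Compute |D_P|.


|D_P| = e * f
= 23 * 22
= 506

506


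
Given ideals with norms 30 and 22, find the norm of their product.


N(IJ) = N(I) * N(J)
= 30 * 22
= 660

660


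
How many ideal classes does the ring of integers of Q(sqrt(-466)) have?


K = Q(sqrt(-466)). d mod 4 = 2, so D = disc(K) = 4d = -1864
h(K) equals the number of primitive reduced positive-definite forms (a, b, c) = a*x^2 + b*x*y + c*y^2 with b^2 - 4ac = D,
where reduced means |b| <= a <= c, with b >= 0 whenever |b| = a or a = c, and primitive means gcd(a, b, c) = 1.
Reduced forces 3a^2 <= |D| = 1864, so 1 <= a <= 24; b must have the parity of D, and c = (b^2 - D)/(4a) must be an integer >= a.
Enumerate a = 1..24, b in [-a, a]:
  a=1: (1, 0, 466)  [1]
  a=2: (2, 0, 233)  [1]
  a=3..4: none
  a=5: (5, -4, 94), (5, 4, 94)  [2]
  a=6..9: none
  a=10: (10, -4, 47), (10, 4, 47)  [2]
  a=11..18: none
  a=19: (19, -6, 25), (19, 6, 25)  [2]
  a=20..24: none
Total reduced forms: 1 + 1 + 2 + 2 + 2 = 8
h = 8

8


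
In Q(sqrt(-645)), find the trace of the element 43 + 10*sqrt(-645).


Tr(a + b*sqrt(d)) = (a + b*sqrt(d)) + (a - b*sqrt(d)) = 2a
= 2 * (43)
= 86

86


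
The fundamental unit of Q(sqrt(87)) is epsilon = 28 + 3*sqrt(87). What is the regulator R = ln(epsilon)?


epsilon = 28 + 3*sqrt(87)
= 55.9821
R = ln(55.9821)
= 4.0250

4.0250


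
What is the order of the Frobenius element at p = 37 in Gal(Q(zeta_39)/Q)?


The Frobenius at p in Gal(Q(zeta_n)/Q) = (Z/nZ)* is the class of p, so its order is ord_39(37), the smallest k >= 1 with 37^k = 1 mod 39.
n = 39 = 3 * 13, phi(39) = 24; the order divides phi(n).
Divisors of 24: 1, 2, 3, 4, 6, 8, 12, 24
Repeated squaring mod 39: 37^1 = 37, 37^2 = 4, 37^4 = 16, 37^8 = 22, 37^16 = 16
Test divisors in increasing order:
  k=1: 37^1 = 37 mod 39
  k=2: 37^2 = 4 mod 39
  k=3: 37^3 = 4 * 37 = 31 mod 39
  k=4: 37^4 = 16 mod 39
  k=6: 37^6 = 16 * 4 = 25 mod 39
  k=8: 37^8 = 22 mod 39
  k=12: 37^12 = 22 * 16 = 1 mod 39  <- first divisor giving 1
Order = 12

12


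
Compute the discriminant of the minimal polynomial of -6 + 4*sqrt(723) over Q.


The element -6 + 4*sqrt(723) has minimal polynomial:
x^2 + 12*x - 11532
Discriminant = (12)^2 - 4*(-11532)
= 144 + 46128
= 46272

46272


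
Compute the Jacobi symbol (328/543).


Compute (328/543) via quadratic reciprocity:
  pull out 2: (2/543) = +1  (since 543 mod 8 = 7)
  pull out 2: (2/543) = +1  (since 543 mod 8 = 7)
  pull out 2: (2/543) = +1  (since 543 mod 8 = 7)
  reciprocity: (41/543) -> +(543/41)
  reduce: (10/41)
  pull out 2: (2/41) = +1  (since 41 mod 8 = 1)
  reciprocity: (5/41) -> +(41/5)
  reduce: (1/5)
  (1/5) = 1
Product of signs = 1

1


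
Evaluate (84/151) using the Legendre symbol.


p = 151 is prime, so compute (84/151) with the reciprocity algorithm (Jacobi-symbol steps: pull out 2s via (2/n), flip via reciprocity, reduce):
  pull out 2: (2/151) = +1  (since 151 mod 8 = 7)
  pull out 2: (2/151) = +1  (since 151 mod 8 = 7)
  reciprocity: (21/151) -> +(151/21)
  reduce: (4/21)
  pull out 2: (2/21) = -1  (since 21 mod 8 = 5)
  pull out 2: (2/21) = -1  (since 21 mod 8 = 5)
  (1/21) = 1
Product of signs = 1
(84/151) = 1

1


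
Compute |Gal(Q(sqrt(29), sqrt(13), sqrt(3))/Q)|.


The 3 square roots of distinct primes are multiplicatively independent over Q,
so [K:Q] = 2^3 and Gal(K/Q) is isomorphic to (Z/2Z)^3.
|Gal| = 2^3 = 8

8


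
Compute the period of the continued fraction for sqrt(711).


Run the CF algorithm for sqrt(711).
a_0 = floor(sqrt(711)) = 26; set m_0=0, q_0=1.
Recurrence: m' = q*a - m,  q' = (d - m'^2)/q,  a' = floor((a_0 + m')/q').
  step 1: m=26, q=35, a=1
  step 2: m=9, q=18, a=1
  step 3: m=9, q=35, a=1
  step 4: m=26, q=1, a=52
a_4 = 2*a_0 = 52, so the period closes here.
sqrt(711) = [26; 1, 1, 1, 52]
Period length = 4

4


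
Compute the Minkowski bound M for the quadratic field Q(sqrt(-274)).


d = -274, d mod 4 = 2, so disc(K) = 4d = -1096; |disc(K)| = 1096
Imaginary quadratic field, so n = 2, s = r2 = 1, r1 = 0
M = (n!/n^n) * (4/pi)^s * sqrt(|disc(K)|) = (2!/2^2) * (4/pi)^1 * sqrt(1096)
= 0.5 * 1.273240 * 33.105891
= 21.0759

21.0759


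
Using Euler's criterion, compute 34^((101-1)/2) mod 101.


p = 101 is prime and the exponent is (p-1)/2 = 50, so by Euler's criterion 34^50 = (34/101) = +1 or -1 mod 101.
Compute by square-and-multiply:
  50 = 32 + 16 + 2 (binary 110010)
  Repeated squaring mod 101: 34^1 = 34, 34^2 = 45, 34^4 = 5, 34^8 = 25, 34^16 = 19, 34^32 = 58
  34^50 = 34^32 * 34^16 * 34^2 = 58 * 19 * 45 mod 101
    58 * 19 = 1102 = 92 mod 101
    92 * 45 = 4140 = 100 mod 101
  34^50 = 100 mod 101
Result 100 = p - 1 = -1 mod 101: 34 is a quadratic non-residue mod 101. As a residue in [0, p-1] the value is 100.
34^50 mod 101 = 100

100


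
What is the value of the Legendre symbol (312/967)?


p = 967 is prime, so compute (312/967) with the reciprocity algorithm (Jacobi-symbol steps: pull out 2s via (2/n), flip via reciprocity, reduce):
  pull out 2: (2/967) = +1  (since 967 mod 8 = 7)
  pull out 2: (2/967) = +1  (since 967 mod 8 = 7)
  pull out 2: (2/967) = +1  (since 967 mod 8 = 7)
  reciprocity: (39/967) -> -(967/39)
  reduce: (31/39)
  reciprocity: (31/39) -> -(39/31)
  reduce: (8/31)
  pull out 2: (2/31) = +1  (since 31 mod 8 = 7)
  pull out 2: (2/31) = +1  (since 31 mod 8 = 7)
  pull out 2: (2/31) = +1  (since 31 mod 8 = 7)
  (1/31) = 1
Product of signs = 1
(312/967) = 1

1


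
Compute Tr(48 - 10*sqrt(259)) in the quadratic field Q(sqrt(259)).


Tr(a + b*sqrt(d)) = (a + b*sqrt(d)) + (a - b*sqrt(d)) = 2a
= 2 * (48)
= 96

96


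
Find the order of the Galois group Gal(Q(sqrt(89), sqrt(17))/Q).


The 2 square roots of distinct primes are multiplicatively independent over Q,
so [K:Q] = 2^2 and Gal(K/Q) is isomorphic to (Z/2Z)^2.
|Gal| = 2^2 = 4

4


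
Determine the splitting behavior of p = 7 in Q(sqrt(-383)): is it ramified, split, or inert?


K = Q(sqrt(-383)). Since d mod 4 = 1, disc(K) = -383.
Check p | disc: -383 mod 7 = 2.
p does not divide disc. Compute Legendre symbol (d/p):
2^((7-1)/2) mod 7 = 1
(d/p) = 1, so p splits: (p) = P*P' with e=1, f=1, g=2.
Therefore p is split.

split


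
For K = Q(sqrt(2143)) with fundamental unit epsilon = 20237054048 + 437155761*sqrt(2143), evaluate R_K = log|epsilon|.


epsilon = 20237054048 + 437155761*sqrt(2143)
= 4.0474e+10
R = ln(4.0474e+10)
= 24.4239

24.4239


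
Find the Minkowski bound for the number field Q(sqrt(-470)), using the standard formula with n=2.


d = -470, d mod 4 = 2, so disc(K) = 4d = -1880; |disc(K)| = 1880
Imaginary quadratic field, so n = 2, s = r2 = 1, r1 = 0
M = (n!/n^n) * (4/pi)^s * sqrt(|disc(K)|) = (2!/2^2) * (4/pi)^1 * sqrt(1880)
= 0.5 * 1.273240 * 43.358967
= 27.6032

27.6032


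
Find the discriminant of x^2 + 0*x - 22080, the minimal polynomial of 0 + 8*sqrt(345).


The element 0 + 8*sqrt(345) has minimal polynomial:
x^2 + 0*x - 22080
Discriminant = (0)^2 - 4*(-22080)
= 0 + 88320
= 88320

88320


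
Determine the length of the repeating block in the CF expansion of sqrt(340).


Run the CF algorithm for sqrt(340).
a_0 = floor(sqrt(340)) = 18; set m_0=0, q_0=1.
Recurrence: m' = q*a - m,  q' = (d - m'^2)/q,  a' = floor((a_0 + m')/q').
  step 1: m=18, q=16, a=2
  step 2: m=14, q=9, a=3
  step 3: m=13, q=19, a=1
  step 4: m=6, q=16, a=1
  step 5: m=10, q=15, a=1
  step 6: m=5, q=21, a=1
  step 7: m=16, q=4, a=8
  step 8: m=16, q=21, a=1
  step 9: m=5, q=15, a=1
  step 10: m=10, q=16, a=1
  step 11: m=6, q=19, a=1
  step 12: m=13, q=9, a=3
  step 13: m=14, q=16, a=2
  step 14: m=18, q=1, a=36
a_14 = 2*a_0 = 36, so the period closes here.
sqrt(340) = [18; 2, 3, 1, 1, 1, 1, 8, 1, 1, 1, 1, 3, 2, 36]
Period length = 14

14


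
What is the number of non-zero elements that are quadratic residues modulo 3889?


For prime p, the number of non-zero quadratic residues is (p-1)/2.
= (3889-1)/2
= 1944

1944


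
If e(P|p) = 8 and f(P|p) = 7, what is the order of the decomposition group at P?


|D_P| = e * f
= 8 * 7
= 56

56


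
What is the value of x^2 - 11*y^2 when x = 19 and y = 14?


x^2 - d*y^2
= 19^2 - 11*14^2
= 361 - 2156
= -1795

-1795


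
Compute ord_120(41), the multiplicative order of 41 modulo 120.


We want ord_120(41), the smallest k >= 1 with 41^k = 1 mod 120.
n = 120 = 2^3 * 3 * 5, phi(120) = 32; the order divides phi(n).
Divisors of 32: 1, 2, 4, 8, 16, 32
Repeated squaring mod 120: 41^1 = 41, 41^2 = 1, 41^4 = 1, 41^8 = 1, 41^16 = 1, 41^32 = 1
Test divisors in increasing order:
  k=1: 41^1 = 41 mod 120
  k=2: 41^2 = 1 mod 120  <- first divisor giving 1
Order = 2

2


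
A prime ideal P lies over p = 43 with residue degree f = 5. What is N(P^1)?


N(P^a) = p^(a*f)
= 43^(1*5)
= 43^5
= 147008443

147008443


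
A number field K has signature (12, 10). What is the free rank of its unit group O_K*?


By Dirichlet's unit theorem:
rank = r1 + r2 - 1
= 12 + 10 - 1
= 21

21


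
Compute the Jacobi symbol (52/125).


Compute (52/125) via quadratic reciprocity:
  pull out 2: (2/125) = -1  (since 125 mod 8 = 5)
  pull out 2: (2/125) = -1  (since 125 mod 8 = 5)
  reciprocity: (13/125) -> +(125/13)
  reduce: (8/13)
  pull out 2: (2/13) = -1  (since 13 mod 8 = 5)
  pull out 2: (2/13) = -1  (since 13 mod 8 = 5)
  pull out 2: (2/13) = -1  (since 13 mod 8 = 5)
  (1/13) = 1
Product of signs = -1

-1


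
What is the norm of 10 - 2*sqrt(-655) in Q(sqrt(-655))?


N(a + b*sqrt(d)) = a^2 - d*b^2
= (10)^2 - (-655)*(-2)^2
= 100 + 2620
= 2720

2720


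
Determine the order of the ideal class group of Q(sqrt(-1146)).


K = Q(sqrt(-1146)). d mod 4 = 2, so D = disc(K) = 4d = -4584
h(K) equals the number of primitive reduced positive-definite forms (a, b, c) = a*x^2 + b*x*y + c*y^2 with b^2 - 4ac = D,
where reduced means |b| <= a <= c, with b >= 0 whenever |b| = a or a = c, and primitive means gcd(a, b, c) = 1.
Reduced forces 3a^2 <= |D| = 4584, so 1 <= a <= 39; b must have the parity of D, and c = (b^2 - D)/(4a) must be an integer >= a.
Enumerate a = 1..39, b in [-a, a]:
  a=1: (1, 0, 1146)  [1]
  a=2: (2, 0, 573)  [1]
  a=3: (3, 0, 382)  [1]
  a=4: none
  a=5: (5, -4, 230), (5, 4, 230)  [2]
  a=6: (6, 0, 191)  [1]
  a=7: (7, -6, 165), (7, 6, 165)  [2]
  a=8..9: none
  a=10: (10, -4, 115), (10, 4, 115)  [2]
  a=11: (11, -6, 105), (11, 6, 105)  [2]
  a=12..13: none
  a=14: (14, -8, 83), (14, 8, 83)  [2]
  a=15: (15, -6, 77), (15, 6, 77)  [2]
  a=16..20: none
  a=21: (21, -6, 55), (21, 6, 55)  [2]
  a=22: (22, -16, 55), (22, 16, 55)  [2]
  a=23: (23, -4, 50), (23, 4, 50)  [2]
  a=24: none
  a=25: (25, -4, 46), (25, 4, 46)  [2]
  a=26..29: none
  a=30: (30, -24, 43), (30, 24, 43)  [2]
  a=31: (31, -2, 37), (31, 2, 37)  [2]
  a=32: none
  a=33: (33, -6, 35), (33, 6, 35)  [2]
  a=34: none
  a=35: (35, -34, 41), (35, 34, 41)  [2]
  a=36..39: none
Total reduced forms: 1 + 1 + 1 + 2 + 1 + 2 + 2 + 2 + 2 + 2 + 2 + 2 + 2 + 2 + 2 + 2 + 2 + 2 = 32
h = 32

32


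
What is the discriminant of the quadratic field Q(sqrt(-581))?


For K = Q(sqrt(d)) with d squarefree: disc(K) = d if d = 1 mod 4, and disc(K) = 4d if d = 2 or 3 mod 4.
Here d = -581, and d mod 4 = 3.
d = 3 mod 4, not 1 (O_K = Z[sqrt(d)]), so disc(K) = 4d = 4 * (-581) = -2324

-2324


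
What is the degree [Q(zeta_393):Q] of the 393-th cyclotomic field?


The degree equals Euler's totient phi(393).
393 = 3 * 131
phi(393) = 260

260


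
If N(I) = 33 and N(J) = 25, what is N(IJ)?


N(IJ) = N(I) * N(J)
= 33 * 25
= 825

825


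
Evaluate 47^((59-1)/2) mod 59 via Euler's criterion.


p = 59 is prime and the exponent is (p-1)/2 = 29, so by Euler's criterion 47^29 = (47/59) = +1 or -1 mod 59.
Compute by square-and-multiply:
  29 = 16 + 8 + 4 + 1 (binary 11101)
  Repeated squaring mod 59: 47^1 = 47, 47^2 = 26, 47^4 = 27, 47^8 = 21, 47^16 = 28
  47^29 = 47^16 * 47^8 * 47^4 * 47^1 = 28 * 21 * 27 * 47 mod 59
    28 * 21 = 588 = 57 mod 59
    57 * 27 = 1539 = 5 mod 59
    5 * 47 = 235 = 58 mod 59
  47^29 = 58 mod 59
Result 58 = p - 1 = -1 mod 59: 47 is a quadratic non-residue mod 59. As a residue in [0, p-1] the value is 58.
47^29 mod 59 = 58

58


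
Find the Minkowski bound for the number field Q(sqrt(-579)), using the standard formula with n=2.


d = -579, d mod 4 = 1, so disc(K) = d = -579; |disc(K)| = 579
Imaginary quadratic field, so n = 2, s = r2 = 1, r1 = 0
M = (n!/n^n) * (4/pi)^s * sqrt(|disc(K)|) = (2!/2^2) * (4/pi)^1 * sqrt(579)
= 0.5 * 1.273240 * 24.062419
= 15.3186

15.3186


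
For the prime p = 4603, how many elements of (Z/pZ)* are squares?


For prime p, the number of non-zero quadratic residues is (p-1)/2.
= (4603-1)/2
= 2301

2301


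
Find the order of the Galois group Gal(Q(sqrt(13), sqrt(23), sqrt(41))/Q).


The 3 square roots of distinct primes are multiplicatively independent over Q,
so [K:Q] = 2^3 and Gal(K/Q) is isomorphic to (Z/2Z)^3.
|Gal| = 2^3 = 8

8


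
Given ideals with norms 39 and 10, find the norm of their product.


N(IJ) = N(I) * N(J)
= 39 * 10
= 390

390


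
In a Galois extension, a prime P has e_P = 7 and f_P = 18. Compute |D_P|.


|D_P| = e * f
= 7 * 18
= 126

126


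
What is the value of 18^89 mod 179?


p = 179 is prime and the exponent is (p-1)/2 = 89, so by Euler's criterion 18^89 = (18/179) = +1 or -1 mod 179.
Compute by square-and-multiply:
  89 = 64 + 16 + 8 + 1 (binary 1011001)
  Repeated squaring mod 179: 18^1 = 18, 18^2 = 145, 18^4 = 82, 18^8 = 101, 18^16 = 177, 18^32 = 4, 18^64 = 16
  18^89 = 18^64 * 18^16 * 18^8 * 18^1 = 16 * 177 * 101 * 18 mod 179
    16 * 177 = 2832 = 147 mod 179
    147 * 101 = 14847 = 169 mod 179
    169 * 18 = 3042 = 178 mod 179
  18^89 = 178 mod 179
Result 178 = p - 1 = -1 mod 179: 18 is a quadratic non-residue mod 179. As a residue in [0, p-1] the value is 178.
18^89 mod 179 = 178

178


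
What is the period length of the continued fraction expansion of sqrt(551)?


Run the CF algorithm for sqrt(551).
a_0 = floor(sqrt(551)) = 23; set m_0=0, q_0=1.
Recurrence: m' = q*a - m,  q' = (d - m'^2)/q,  a' = floor((a_0 + m')/q').
  step 1: m=23, q=22, a=2
  step 2: m=21, q=5, a=8
  step 3: m=19, q=38, a=1
  step 4: m=19, q=5, a=8
  step 5: m=21, q=22, a=2
  step 6: m=23, q=1, a=46
a_6 = 2*a_0 = 46, so the period closes here.
sqrt(551) = [23; 2, 8, 1, 8, 2, 46]
Period length = 6

6


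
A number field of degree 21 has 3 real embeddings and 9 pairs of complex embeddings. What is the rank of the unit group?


By Dirichlet's unit theorem:
rank = r1 + r2 - 1
= 3 + 9 - 1
= 11

11


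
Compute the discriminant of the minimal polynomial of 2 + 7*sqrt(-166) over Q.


The element 2 + 7*sqrt(-166) has minimal polynomial:
x^2 - 4*x + 8138
Discriminant = (-4)^2 - 4*(8138)
= 16 - 32552
= -32536

-32536


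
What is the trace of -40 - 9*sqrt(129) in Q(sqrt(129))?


Tr(a + b*sqrt(d)) = (a + b*sqrt(d)) + (a - b*sqrt(d)) = 2a
= 2 * (-40)
= -80

-80


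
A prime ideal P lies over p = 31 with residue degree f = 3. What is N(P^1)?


N(P^a) = p^(a*f)
= 31^(1*3)
= 31^3
= 29791

29791


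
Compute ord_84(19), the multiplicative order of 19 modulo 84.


We want ord_84(19), the smallest k >= 1 with 19^k = 1 mod 84.
n = 84 = 2^2 * 3 * 7, phi(84) = 24; the order divides phi(n).
Divisors of 24: 1, 2, 3, 4, 6, 8, 12, 24
Repeated squaring mod 84: 19^1 = 19, 19^2 = 25, 19^4 = 37, 19^8 = 25, 19^16 = 37
Test divisors in increasing order:
  k=1: 19^1 = 19 mod 84
  k=2: 19^2 = 25 mod 84
  k=3: 19^3 = 25 * 19 = 55 mod 84
  k=4: 19^4 = 37 mod 84
  k=6: 19^6 = 37 * 25 = 1 mod 84  <- first divisor giving 1
Order = 6

6


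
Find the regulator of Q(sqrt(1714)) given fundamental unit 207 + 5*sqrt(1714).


epsilon = 207 + 5*sqrt(1714)
= 414.0024
R = ln(414.0024)
= 6.0259

6.0259


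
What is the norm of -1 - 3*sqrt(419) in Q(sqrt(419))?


N(a + b*sqrt(d)) = a^2 - d*b^2
= (-1)^2 - (419)*(-3)^2
= 1 - 3771
= -3770

-3770


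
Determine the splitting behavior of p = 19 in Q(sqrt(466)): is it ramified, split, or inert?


K = Q(sqrt(466)). Since d mod 4 = 2, disc(K) = 1864.
Check p | disc: 1864 mod 19 = 2.
p does not divide disc. Compute Legendre symbol (d/p):
10^((19-1)/2) mod 19 = -1
(d/p) = -1, so p is inert: (p) stays prime with e=1, f=2, g=1.
Therefore p is inert.

inert


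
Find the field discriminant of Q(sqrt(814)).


For K = Q(sqrt(d)) with d squarefree: disc(K) = d if d = 1 mod 4, and disc(K) = 4d if d = 2 or 3 mod 4.
Here d = 814, and d mod 4 = 2.
d = 2 mod 4, not 1 (O_K = Z[sqrt(d)]), so disc(K) = 4d = 4 * (814) = 3256

3256


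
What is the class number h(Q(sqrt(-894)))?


K = Q(sqrt(-894)). d mod 4 = 2, so D = disc(K) = 4d = -3576
h(K) equals the number of primitive reduced positive-definite forms (a, b, c) = a*x^2 + b*x*y + c*y^2 with b^2 - 4ac = D,
where reduced means |b| <= a <= c, with b >= 0 whenever |b| = a or a = c, and primitive means gcd(a, b, c) = 1.
Reduced forces 3a^2 <= |D| = 3576, so 1 <= a <= 34; b must have the parity of D, and c = (b^2 - D)/(4a) must be an integer >= a.
Enumerate a = 1..34, b in [-a, a]:
  a=1: (1, 0, 894)  [1]
  a=2: (2, 0, 447)  [1]
  a=3: (3, 0, 298)  [1]
  a=4: none
  a=5: (5, -2, 179), (5, 2, 179)  [2]
  a=6: (6, 0, 149)  [1]
  a=7: (7, -6, 129), (7, 6, 129)  [2]
  a=8..9: none
  a=10: (10, -8, 91), (10, 8, 91)  [2]
  a=11..12: none
  a=13: (13, -8, 70), (13, 8, 70)  [2]
  a=14: (14, -8, 65), (14, 8, 65)  [2]
  a=15: (15, -12, 62), (15, 12, 62)  [2]
  a=16..20: none
  a=21: (21, -6, 43), (21, 6, 43)  [2]
  a=22: none
  a=23: (23, -14, 41), (23, 14, 41)  [2]
  a=24: none
  a=25: (25, -18, 39), (25, 18, 39)  [2]
  a=26: (26, -8, 35), (26, 8, 35)  [2]
  a=27..28: none
  a=29: (29, -22, 35), (29, 22, 35)  [2]
  a=30: (30, -12, 31), (30, 12, 31)  [2]
  a=31..34: none
Total reduced forms: 1 + 1 + 1 + 2 + 1 + 2 + 2 + 2 + 2 + 2 + 2 + 2 + 2 + 2 + 2 + 2 = 28
h = 28

28


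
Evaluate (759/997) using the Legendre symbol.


p = 997 is prime, so compute (759/997) with the reciprocity algorithm (Jacobi-symbol steps: pull out 2s via (2/n), flip via reciprocity, reduce):
  reciprocity: (759/997) -> +(997/759)
  reduce: (238/759)
  pull out 2: (2/759) = +1  (since 759 mod 8 = 7)
  reciprocity: (119/759) -> -(759/119)
  reduce: (45/119)
  reciprocity: (45/119) -> +(119/45)
  reduce: (29/45)
  reciprocity: (29/45) -> +(45/29)
  reduce: (16/29)
  pull out 2: (2/29) = -1  (since 29 mod 8 = 5)
  pull out 2: (2/29) = -1  (since 29 mod 8 = 5)
  pull out 2: (2/29) = -1  (since 29 mod 8 = 5)
  pull out 2: (2/29) = -1  (since 29 mod 8 = 5)
  (1/29) = 1
Product of signs = -1
(759/997) = -1

-1


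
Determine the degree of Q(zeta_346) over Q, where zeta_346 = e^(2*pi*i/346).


The degree equals Euler's totient phi(346).
346 = 2 * 173
phi(346) = 172

172


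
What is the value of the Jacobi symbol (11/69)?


Compute (11/69) via quadratic reciprocity:
  reciprocity: (11/69) -> +(69/11)
  reduce: (3/11)
  reciprocity: (3/11) -> -(11/3)
  reduce: (2/3)
  pull out 2: (2/3) = -1  (since 3 mod 8 = 3)
  (1/3) = 1
Product of signs = 1

1


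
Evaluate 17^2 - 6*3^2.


x^2 - d*y^2
= 17^2 - 6*3^2
= 289 - 54
= 235

235


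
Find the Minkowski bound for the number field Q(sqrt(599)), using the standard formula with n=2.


d = 599, d mod 4 = 3, so disc(K) = 4d = 2396; |disc(K)| = 2396
Real quadratic field, so n = 2, s = r2 = 0, r1 = 2
M = (n!/n^n) * (4/pi)^s * sqrt(|disc(K)|) = (2!/2^2) * (4/pi)^0 * sqrt(2396)
= 0.5 * 1.000000 * 48.948953
= 24.4745

24.4745
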